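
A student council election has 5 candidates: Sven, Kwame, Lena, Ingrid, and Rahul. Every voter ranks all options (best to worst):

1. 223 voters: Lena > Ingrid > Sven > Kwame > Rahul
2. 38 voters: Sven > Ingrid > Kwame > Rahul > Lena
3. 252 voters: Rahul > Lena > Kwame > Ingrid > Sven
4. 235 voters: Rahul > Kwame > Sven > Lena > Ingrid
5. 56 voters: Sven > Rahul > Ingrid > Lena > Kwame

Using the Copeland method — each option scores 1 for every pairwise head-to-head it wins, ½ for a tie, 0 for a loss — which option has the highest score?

Rahul

Sven: loses to Kwame, Lena, Ingrid, and Rahul → score 0.
Kwame: beats Sven and Ingrid; loses to Lena and Rahul → score 2.
Lena: beats Sven, Kwame, and Ingrid; loses to Rahul → score 3.
Ingrid: beats Sven; loses to Kwame, Lena, and Rahul → score 1.
Rahul: beats Sven, Kwame, Lena, and Ingrid → score 4.
Rahul has the best pairwise record.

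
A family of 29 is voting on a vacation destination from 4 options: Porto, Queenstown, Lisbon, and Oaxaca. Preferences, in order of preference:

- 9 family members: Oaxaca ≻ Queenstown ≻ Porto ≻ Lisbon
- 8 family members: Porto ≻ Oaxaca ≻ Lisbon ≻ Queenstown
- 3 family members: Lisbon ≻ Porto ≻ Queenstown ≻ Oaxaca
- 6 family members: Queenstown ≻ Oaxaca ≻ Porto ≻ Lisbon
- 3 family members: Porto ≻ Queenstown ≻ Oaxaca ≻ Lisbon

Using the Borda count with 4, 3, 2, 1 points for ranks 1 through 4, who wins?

Porto: 9·2 + 8·4 + 3·3 + 6·2 + 3·4 = 83
Queenstown: 9·3 + 8·1 + 3·2 + 6·4 + 3·3 = 74
Lisbon: 9·1 + 8·2 + 3·4 + 6·1 + 3·1 = 46
Oaxaca: 9·4 + 8·3 + 3·1 + 6·3 + 3·2 = 87
Oaxaca has the highest Borda score (87).

Oaxaca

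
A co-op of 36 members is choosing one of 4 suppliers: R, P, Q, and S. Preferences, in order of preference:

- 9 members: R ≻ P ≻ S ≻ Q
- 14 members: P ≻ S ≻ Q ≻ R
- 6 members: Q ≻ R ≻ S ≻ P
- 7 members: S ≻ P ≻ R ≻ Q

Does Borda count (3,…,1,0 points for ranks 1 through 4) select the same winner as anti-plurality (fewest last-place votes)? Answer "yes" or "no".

Borda — scores: R 46, P 74, Q 32, S 64. Winner: P.
Anti-plurality — last-place votes: R 14, P 6, Q 16, S 0. Winner: S.
The two methods disagree.

no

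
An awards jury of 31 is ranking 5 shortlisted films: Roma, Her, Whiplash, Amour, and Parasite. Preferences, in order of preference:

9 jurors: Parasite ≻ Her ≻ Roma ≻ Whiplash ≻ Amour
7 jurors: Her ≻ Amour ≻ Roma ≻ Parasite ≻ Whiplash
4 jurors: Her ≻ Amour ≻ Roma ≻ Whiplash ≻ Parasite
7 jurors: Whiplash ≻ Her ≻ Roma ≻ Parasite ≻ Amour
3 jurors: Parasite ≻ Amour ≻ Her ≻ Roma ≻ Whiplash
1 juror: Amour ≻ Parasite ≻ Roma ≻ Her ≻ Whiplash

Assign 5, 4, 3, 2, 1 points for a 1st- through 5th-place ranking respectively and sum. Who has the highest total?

Her

Roma: 9·3 + 7·3 + 4·3 + 7·3 + 3·2 + 1·3 = 90
Her: 9·4 + 7·5 + 4·5 + 7·4 + 3·3 + 1·2 = 130
Whiplash: 9·2 + 7·1 + 4·2 + 7·5 + 3·1 + 1·1 = 72
Amour: 9·1 + 7·4 + 4·4 + 7·1 + 3·4 + 1·5 = 77
Parasite: 9·5 + 7·2 + 4·1 + 7·2 + 3·5 + 1·4 = 96
Her has the highest Borda score (130).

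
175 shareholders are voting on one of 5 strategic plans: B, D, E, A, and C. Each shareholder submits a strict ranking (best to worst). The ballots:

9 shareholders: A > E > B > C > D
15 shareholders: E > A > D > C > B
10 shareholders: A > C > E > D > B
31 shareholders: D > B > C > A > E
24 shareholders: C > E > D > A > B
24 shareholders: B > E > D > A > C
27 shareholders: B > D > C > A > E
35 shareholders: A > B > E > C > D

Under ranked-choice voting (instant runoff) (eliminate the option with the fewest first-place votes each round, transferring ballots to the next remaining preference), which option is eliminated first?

Round 1: B 51, D 31, E 15, A 54, C 24. Eliminate E.

E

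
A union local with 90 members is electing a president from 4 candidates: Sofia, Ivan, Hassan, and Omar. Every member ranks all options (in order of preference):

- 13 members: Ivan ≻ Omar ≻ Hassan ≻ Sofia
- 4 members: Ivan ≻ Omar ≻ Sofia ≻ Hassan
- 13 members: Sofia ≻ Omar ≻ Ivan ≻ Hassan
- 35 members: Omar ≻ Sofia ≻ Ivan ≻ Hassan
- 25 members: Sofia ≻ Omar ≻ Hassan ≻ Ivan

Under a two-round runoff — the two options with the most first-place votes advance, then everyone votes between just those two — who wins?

Omar

Round 1 first-place votes: Sofia 38, Ivan 17, Hassan 0, Omar 35.
Sofia and Omar advance.
Runoff: Sofia is preferred to Omar by 38 voters; Omar by 52.
Omar wins the runoff.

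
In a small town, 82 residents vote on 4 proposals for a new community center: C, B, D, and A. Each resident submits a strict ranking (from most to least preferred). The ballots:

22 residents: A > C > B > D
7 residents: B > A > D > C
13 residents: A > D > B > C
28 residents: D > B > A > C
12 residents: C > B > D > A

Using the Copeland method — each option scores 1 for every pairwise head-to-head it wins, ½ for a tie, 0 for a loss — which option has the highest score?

B

C: loses to B, D, and A → score 0.
B: beats C and A; ties D → score 2.5.
D: beats C; ties B; loses to A → score 1.5.
A: beats C and D; loses to B → score 2.
B has the best pairwise record.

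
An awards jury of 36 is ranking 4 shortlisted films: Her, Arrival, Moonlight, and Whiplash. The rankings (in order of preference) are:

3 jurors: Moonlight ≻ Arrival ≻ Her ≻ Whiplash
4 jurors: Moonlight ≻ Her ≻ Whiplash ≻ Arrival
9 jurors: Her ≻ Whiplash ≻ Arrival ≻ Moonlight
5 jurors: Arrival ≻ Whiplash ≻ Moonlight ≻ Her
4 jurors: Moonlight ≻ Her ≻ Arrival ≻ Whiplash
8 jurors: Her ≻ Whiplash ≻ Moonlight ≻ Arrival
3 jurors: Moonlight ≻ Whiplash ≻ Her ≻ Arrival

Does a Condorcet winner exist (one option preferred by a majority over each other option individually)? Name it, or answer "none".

Checking pairwise contests:
Moonlight beats Her 19–17.
Her beats Arrival 28–8.
Whiplash beats Moonlight 22–14.
Her beats Whiplash 28–8.
Every option loses at least one head-to-head, so there is no Condorcet winner.

none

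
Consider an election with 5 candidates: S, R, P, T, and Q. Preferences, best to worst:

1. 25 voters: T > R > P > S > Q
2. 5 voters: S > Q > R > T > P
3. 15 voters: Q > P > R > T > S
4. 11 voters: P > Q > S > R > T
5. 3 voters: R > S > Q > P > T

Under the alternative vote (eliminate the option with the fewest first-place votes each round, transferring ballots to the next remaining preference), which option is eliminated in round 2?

Round 1: S 5, R 3, P 11, T 25, Q 15. Eliminate R.
Round 2: S 8, P 11, T 25, Q 15. Eliminate S.

S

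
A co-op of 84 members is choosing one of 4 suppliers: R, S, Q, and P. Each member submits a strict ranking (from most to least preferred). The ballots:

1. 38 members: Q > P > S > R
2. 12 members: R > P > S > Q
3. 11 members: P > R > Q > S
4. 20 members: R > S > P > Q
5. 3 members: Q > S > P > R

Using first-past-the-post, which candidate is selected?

Q

First-place votes: R 32, S 0, Q 41, P 11.
Q has the most first-place votes.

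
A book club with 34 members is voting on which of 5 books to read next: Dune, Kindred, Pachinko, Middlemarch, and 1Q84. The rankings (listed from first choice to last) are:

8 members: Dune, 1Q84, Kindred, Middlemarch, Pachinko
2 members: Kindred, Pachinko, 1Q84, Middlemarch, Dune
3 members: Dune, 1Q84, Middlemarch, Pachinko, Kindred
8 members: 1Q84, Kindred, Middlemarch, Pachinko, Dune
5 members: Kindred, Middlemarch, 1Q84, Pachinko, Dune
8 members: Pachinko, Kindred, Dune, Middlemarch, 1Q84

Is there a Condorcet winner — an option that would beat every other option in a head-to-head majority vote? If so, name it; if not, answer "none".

Checking pairwise contests:
Kindred beats Dune 23–11.
1Q84 beats Kindred 19–15.
Kindred beats Pachinko 23–11.
Dune beats Middlemarch 19–15.
Dune beats 1Q84 19–15.
Every option loses at least one head-to-head, so there is no Condorcet winner.

none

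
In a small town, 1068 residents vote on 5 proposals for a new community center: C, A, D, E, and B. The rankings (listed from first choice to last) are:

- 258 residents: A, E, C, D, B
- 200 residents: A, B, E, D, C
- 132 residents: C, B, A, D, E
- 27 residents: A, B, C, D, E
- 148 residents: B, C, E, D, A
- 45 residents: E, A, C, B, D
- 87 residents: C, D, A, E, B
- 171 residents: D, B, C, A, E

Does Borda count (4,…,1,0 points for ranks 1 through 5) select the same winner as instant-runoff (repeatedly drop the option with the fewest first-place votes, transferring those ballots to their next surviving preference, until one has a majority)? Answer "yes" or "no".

Borda — scores: C 2322, A 2684, D 1710, E 1737, B 2227. Winner: A.
Instant-runoff — R1 C 219, A 485, D 171, E 45, B 148 (E out); R2 C 219, A 530, D 171, B 148 (B out); R3 C 367, A 530, D 171 (D out); R4 C 538, A 530 (C winner). Winner: C.
The two methods disagree.

no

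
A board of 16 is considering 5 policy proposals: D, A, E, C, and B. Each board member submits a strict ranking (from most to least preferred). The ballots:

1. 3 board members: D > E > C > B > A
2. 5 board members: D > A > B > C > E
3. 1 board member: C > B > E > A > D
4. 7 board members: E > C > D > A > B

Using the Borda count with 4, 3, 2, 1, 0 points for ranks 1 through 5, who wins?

D: 3·4 + 5·4 + 1·0 + 7·2 = 46
A: 3·0 + 5·3 + 1·1 + 7·1 = 23
E: 3·3 + 5·0 + 1·2 + 7·4 = 39
C: 3·2 + 5·1 + 1·4 + 7·3 = 36
B: 3·1 + 5·2 + 1·3 + 7·0 = 16
D has the highest Borda score (46).

D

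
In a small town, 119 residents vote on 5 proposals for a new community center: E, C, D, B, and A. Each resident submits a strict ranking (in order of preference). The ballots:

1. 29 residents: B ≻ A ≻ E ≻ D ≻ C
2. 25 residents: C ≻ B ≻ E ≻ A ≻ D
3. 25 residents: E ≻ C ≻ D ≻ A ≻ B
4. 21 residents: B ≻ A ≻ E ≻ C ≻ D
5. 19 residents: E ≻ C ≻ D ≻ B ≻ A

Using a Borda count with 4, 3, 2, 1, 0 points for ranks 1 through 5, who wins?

E: 29·2 + 25·2 + 25·4 + 21·2 + 19·4 = 326
C: 29·0 + 25·4 + 25·3 + 21·1 + 19·3 = 253
D: 29·1 + 25·0 + 25·2 + 21·0 + 19·2 = 117
B: 29·4 + 25·3 + 25·0 + 21·4 + 19·1 = 294
A: 29·3 + 25·1 + 25·1 + 21·3 + 19·0 = 200
E has the highest Borda score (326).

E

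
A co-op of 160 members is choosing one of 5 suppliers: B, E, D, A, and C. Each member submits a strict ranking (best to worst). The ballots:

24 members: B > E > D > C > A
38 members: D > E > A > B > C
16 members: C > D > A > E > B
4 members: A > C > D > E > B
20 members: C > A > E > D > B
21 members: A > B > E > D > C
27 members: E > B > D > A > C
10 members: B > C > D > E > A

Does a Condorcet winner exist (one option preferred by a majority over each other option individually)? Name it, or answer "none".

E vs B: 105–55 for E.
E vs D: 92–68 for E.
E vs A: 99–61 for E.
E vs C: 110–50 for E.
E beats every other option head-to-head.

E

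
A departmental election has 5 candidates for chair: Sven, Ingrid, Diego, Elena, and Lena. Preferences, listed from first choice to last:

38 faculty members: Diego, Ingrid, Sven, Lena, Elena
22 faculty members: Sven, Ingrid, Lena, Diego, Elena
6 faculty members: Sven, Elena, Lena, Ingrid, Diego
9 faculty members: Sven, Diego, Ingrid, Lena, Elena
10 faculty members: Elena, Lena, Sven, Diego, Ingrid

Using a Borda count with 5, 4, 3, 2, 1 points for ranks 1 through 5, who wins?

Sven

Sven: 38·3 + 22·5 + 6·5 + 9·5 + 10·3 = 329
Ingrid: 38·4 + 22·4 + 6·2 + 9·3 + 10·1 = 289
Diego: 38·5 + 22·2 + 6·1 + 9·4 + 10·2 = 296
Elena: 38·1 + 22·1 + 6·4 + 9·1 + 10·5 = 143
Lena: 38·2 + 22·3 + 6·3 + 9·2 + 10·4 = 218
Sven has the highest Borda score (329).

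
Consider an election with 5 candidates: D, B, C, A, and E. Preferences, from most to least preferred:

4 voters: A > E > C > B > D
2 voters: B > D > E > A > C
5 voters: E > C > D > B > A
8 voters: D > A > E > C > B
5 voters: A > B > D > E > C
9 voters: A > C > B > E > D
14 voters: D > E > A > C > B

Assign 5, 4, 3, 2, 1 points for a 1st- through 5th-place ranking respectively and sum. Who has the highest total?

A

D: 4·1 + 2·4 + 5·3 + 8·5 + 5·3 + 9·1 + 14·5 = 161
B: 4·2 + 2·5 + 5·2 + 8·1 + 5·4 + 9·3 + 14·1 = 97
C: 4·3 + 2·1 + 5·4 + 8·2 + 5·1 + 9·4 + 14·2 = 119
A: 4·5 + 2·2 + 5·1 + 8·4 + 5·5 + 9·5 + 14·3 = 173
E: 4·4 + 2·3 + 5·5 + 8·3 + 5·2 + 9·2 + 14·4 = 155
A has the highest Borda score (173).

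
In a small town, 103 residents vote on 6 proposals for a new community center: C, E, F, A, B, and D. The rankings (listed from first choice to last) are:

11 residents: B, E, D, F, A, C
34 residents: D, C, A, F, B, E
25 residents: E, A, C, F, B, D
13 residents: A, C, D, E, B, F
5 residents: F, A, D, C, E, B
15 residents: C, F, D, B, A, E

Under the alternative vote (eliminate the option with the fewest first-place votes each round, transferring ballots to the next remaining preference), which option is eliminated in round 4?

A

Round 1: C 15, E 25, F 5, A 13, B 11, D 34. Eliminate F.
Round 2: C 15, E 25, A 18, B 11, D 34. Eliminate B.
Round 3: C 15, E 36, A 18, D 34. Eliminate C.
Round 4: E 36, A 18, D 49. Eliminate A.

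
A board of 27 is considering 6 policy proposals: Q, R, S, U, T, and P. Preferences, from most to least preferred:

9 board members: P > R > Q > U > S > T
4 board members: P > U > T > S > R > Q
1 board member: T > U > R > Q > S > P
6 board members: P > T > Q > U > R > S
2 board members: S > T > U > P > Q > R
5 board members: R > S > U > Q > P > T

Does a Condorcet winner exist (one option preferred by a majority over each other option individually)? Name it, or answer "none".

P vs Q: 21–6 for P.
P vs R: 21–6 for P.
P vs S: 19–8 for P.
P vs U: 19–8 for P.
P vs T: 24–3 for P.
P beats every other option head-to-head.

P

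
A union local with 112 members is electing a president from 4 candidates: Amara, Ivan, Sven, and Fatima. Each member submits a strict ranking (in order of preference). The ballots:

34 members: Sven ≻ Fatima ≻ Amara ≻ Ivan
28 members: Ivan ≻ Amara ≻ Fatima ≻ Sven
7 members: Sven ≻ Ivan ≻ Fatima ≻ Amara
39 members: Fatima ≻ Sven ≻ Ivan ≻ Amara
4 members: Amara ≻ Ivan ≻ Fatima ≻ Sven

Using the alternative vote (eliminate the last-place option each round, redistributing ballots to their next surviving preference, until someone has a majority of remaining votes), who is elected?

Fatima

Round 1: Amara 4, Ivan 28, Sven 41, Fatima 39. Eliminate Amara.
Round 2: Ivan 32, Sven 41, Fatima 39. Eliminate Ivan.
Round 3: Sven 41, Fatima 71. Fatima has a majority.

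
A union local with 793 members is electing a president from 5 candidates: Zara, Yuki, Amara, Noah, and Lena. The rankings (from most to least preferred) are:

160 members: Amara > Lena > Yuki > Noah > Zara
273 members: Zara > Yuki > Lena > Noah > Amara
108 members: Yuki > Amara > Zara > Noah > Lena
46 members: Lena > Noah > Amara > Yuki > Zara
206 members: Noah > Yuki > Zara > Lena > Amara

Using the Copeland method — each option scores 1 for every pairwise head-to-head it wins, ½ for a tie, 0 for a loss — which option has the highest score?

Yuki

Zara: beats Amara and Lena; loses to Yuki and Noah → score 2.
Yuki: beats Zara, Amara, Noah, and Lena → score 4.
Amara: loses to Zara, Yuki, Noah, and Lena → score 0.
Noah: beats Zara and Amara; loses to Yuki and Lena → score 2.
Lena: beats Amara and Noah; loses to Zara and Yuki → score 2.
Yuki has the best pairwise record.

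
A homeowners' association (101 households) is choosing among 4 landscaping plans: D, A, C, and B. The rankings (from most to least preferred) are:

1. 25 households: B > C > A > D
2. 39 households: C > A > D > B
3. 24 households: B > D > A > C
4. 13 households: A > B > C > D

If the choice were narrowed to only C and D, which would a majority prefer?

C

Voters preferring C to D: 77; preferring D to C: 24.
C wins the head-to-head.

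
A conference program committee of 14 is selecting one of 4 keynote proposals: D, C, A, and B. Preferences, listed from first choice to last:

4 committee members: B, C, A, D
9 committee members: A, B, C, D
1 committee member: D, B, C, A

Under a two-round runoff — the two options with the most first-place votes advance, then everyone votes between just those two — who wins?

A

Round 1 first-place votes: D 1, C 0, A 9, B 4.
A and B advance.
Runoff: A is preferred to B by 9 voters; B by 5.
A wins the runoff.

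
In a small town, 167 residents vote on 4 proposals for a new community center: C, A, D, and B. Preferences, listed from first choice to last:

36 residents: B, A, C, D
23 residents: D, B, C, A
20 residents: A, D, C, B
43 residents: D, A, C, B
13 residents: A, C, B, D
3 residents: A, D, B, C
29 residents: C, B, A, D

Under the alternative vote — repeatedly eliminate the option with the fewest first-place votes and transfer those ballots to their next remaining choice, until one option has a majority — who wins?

D

Round 1: C 29, A 36, D 66, B 36. Eliminate C.
Round 2: A 36, D 66, B 65. Eliminate A.
Round 3: D 89, B 78. D has a majority.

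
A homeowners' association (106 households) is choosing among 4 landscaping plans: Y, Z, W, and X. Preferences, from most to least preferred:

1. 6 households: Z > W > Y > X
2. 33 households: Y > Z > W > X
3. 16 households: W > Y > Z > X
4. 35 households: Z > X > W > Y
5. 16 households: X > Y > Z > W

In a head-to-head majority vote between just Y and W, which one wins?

W

Voters preferring Y to W: 49; preferring W to Y: 57.
W wins the head-to-head.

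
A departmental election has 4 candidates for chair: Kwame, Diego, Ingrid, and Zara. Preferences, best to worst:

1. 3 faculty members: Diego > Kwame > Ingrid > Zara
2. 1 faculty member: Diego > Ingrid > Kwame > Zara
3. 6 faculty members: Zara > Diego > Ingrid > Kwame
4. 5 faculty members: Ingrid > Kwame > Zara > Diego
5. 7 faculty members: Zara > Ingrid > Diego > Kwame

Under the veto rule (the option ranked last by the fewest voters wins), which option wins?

Ingrid

Last-place votes: Kwame 13, Diego 5, Ingrid 0, Zara 4.
Ingrid is ranked last by the fewest voters, so Ingrid wins.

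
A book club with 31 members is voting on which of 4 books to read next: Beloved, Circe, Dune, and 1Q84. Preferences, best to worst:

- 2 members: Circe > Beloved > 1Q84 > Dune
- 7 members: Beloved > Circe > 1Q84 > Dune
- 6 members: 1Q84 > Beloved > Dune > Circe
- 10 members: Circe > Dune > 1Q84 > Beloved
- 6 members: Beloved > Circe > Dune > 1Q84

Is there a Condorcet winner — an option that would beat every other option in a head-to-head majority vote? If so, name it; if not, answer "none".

none

Checking pairwise contests:
1Q84 beats Beloved 16–15.
Beloved beats Circe 19–12.
Beloved beats Dune 21–10.
Circe beats 1Q84 25–6.
Every option loses at least one head-to-head, so there is no Condorcet winner.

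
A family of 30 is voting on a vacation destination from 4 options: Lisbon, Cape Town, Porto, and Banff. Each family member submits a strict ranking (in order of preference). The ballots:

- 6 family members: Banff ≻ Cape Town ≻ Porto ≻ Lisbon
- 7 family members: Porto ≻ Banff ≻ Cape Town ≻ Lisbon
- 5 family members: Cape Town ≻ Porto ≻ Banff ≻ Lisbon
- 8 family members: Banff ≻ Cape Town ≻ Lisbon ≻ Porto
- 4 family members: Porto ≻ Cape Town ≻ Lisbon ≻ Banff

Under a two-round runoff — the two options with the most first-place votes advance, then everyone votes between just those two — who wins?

Round 1 first-place votes: Lisbon 0, Cape Town 5, Porto 11, Banff 14.
Banff and Porto advance.
Runoff: Banff is preferred to Porto by 14 voters; Porto by 16.
Porto wins the runoff.

Porto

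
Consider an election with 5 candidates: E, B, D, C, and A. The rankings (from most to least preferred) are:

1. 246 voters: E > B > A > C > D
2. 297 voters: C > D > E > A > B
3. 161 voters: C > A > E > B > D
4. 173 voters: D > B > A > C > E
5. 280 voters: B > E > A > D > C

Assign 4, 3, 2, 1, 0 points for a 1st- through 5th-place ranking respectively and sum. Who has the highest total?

E

E: 246·4 + 297·2 + 161·2 + 173·0 + 280·3 = 2740
B: 246·3 + 297·0 + 161·1 + 173·3 + 280·4 = 2538
D: 246·0 + 297·3 + 161·0 + 173·4 + 280·1 = 1863
C: 246·1 + 297·4 + 161·4 + 173·1 + 280·0 = 2251
A: 246·2 + 297·1 + 161·3 + 173·2 + 280·2 = 2178
E has the highest Borda score (2740).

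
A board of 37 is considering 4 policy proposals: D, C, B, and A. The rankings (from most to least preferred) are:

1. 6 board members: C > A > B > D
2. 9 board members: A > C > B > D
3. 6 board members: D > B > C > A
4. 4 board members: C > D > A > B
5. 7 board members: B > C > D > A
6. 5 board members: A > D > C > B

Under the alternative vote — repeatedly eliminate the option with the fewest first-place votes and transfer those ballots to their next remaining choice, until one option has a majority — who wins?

A

Round 1: D 6, C 10, B 7, A 14. Eliminate D.
Round 2: C 10, B 13, A 14. Eliminate C.
Round 3: B 13, A 24. A has a majority.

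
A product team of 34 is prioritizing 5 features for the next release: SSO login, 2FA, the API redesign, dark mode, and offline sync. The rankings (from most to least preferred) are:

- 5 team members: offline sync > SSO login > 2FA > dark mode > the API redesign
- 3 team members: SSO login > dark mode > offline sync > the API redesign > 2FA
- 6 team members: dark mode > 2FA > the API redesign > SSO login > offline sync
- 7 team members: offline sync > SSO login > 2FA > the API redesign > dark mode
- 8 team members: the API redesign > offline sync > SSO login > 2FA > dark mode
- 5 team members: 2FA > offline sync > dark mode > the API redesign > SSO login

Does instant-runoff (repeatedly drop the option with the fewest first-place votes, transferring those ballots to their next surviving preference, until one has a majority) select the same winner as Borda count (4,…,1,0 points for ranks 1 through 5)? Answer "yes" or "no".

yes

Instant-runoff — R1 SSO login 3, 2FA 5, the API redesign 8, dark mode 6, offline sync 12 (SSO login out); R2 2FA 5, the API redesign 8, dark mode 9, offline sync 12 (2FA out); R3 the API redesign 8, dark mode 9, offline sync 17 (the API redesign out); R4 dark mode 9, offline sync 25 (offline sync winner). Winner: offline sync.
Borda — scores: SSO login 70, 2FA 70, the API redesign 59, dark mode 48, offline sync 93. Winner: offline sync.
The two methods agree.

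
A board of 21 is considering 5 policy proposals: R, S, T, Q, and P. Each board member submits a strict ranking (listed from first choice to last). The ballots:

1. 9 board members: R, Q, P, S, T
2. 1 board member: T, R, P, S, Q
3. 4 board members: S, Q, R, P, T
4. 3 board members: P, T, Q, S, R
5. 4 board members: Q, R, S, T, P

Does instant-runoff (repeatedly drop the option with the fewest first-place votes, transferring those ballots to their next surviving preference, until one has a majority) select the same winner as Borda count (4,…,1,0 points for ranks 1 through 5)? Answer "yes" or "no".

Instant-runoff — R1 R 9, S 4, T 1, Q 4, P 3 (T out); R2 R 10, S 4, Q 4, P 3 (P out); R3 R 10, S 4, Q 7 (S out); R4 R 10, Q 11 (Q winner). Winner: Q.
Borda — scores: R 59, S 37, T 17, Q 61, P 36. Winner: Q.
The two methods agree.

yes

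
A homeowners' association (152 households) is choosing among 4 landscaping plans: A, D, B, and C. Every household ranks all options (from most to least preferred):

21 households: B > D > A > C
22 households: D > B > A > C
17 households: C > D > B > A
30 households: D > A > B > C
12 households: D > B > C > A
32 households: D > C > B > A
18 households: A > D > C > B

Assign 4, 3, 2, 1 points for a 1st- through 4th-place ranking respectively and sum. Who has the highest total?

A: 21·2 + 22·2 + 17·1 + 30·3 + 12·1 + 32·1 + 18·4 = 309
D: 21·3 + 22·4 + 17·3 + 30·4 + 12·4 + 32·4 + 18·3 = 552
B: 21·4 + 22·3 + 17·2 + 30·2 + 12·3 + 32·2 + 18·1 = 362
C: 21·1 + 22·1 + 17·4 + 30·1 + 12·2 + 32·3 + 18·2 = 297
D has the highest Borda score (552).

D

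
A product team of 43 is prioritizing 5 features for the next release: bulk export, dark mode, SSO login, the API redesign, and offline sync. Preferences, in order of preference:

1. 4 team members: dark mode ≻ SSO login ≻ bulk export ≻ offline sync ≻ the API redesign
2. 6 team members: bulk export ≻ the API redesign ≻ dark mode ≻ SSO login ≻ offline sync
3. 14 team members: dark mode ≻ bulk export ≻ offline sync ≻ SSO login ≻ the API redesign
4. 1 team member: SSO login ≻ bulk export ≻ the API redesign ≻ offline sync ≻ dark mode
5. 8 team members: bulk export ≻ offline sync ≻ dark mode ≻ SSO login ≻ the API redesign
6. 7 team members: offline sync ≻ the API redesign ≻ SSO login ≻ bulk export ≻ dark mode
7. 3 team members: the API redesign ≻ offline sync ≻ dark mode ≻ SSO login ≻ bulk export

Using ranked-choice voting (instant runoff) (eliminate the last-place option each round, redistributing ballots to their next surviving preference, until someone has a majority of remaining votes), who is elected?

Round 1: bulk export 14, dark mode 18, SSO login 1, the API redesign 3, offline sync 7. Eliminate SSO login.
Round 2: bulk export 15, dark mode 18, the API redesign 3, offline sync 7. Eliminate the API redesign.
Round 3: bulk export 15, dark mode 18, offline sync 10. Eliminate offline sync.
Round 4: bulk export 22, dark mode 21. Bulk export has a majority.

bulk export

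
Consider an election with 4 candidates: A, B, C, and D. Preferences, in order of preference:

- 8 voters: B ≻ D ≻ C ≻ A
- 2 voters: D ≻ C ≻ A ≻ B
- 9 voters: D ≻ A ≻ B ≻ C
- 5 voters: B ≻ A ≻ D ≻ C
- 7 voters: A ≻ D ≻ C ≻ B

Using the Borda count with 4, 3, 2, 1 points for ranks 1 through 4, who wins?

D

A: 8·1 + 2·2 + 9·3 + 5·3 + 7·4 = 82
B: 8·4 + 2·1 + 9·2 + 5·4 + 7·1 = 79
C: 8·2 + 2·3 + 9·1 + 5·1 + 7·2 = 50
D: 8·3 + 2·4 + 9·4 + 5·2 + 7·3 = 99
D has the highest Borda score (99).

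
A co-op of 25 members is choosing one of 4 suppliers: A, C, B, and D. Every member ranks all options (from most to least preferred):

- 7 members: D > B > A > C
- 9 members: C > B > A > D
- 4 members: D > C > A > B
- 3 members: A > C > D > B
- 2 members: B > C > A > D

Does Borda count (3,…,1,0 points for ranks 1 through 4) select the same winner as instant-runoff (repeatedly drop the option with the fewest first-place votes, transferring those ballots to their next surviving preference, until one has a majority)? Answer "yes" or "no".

Borda — scores: A 31, C 45, B 38, D 36. Winner: C.
Instant-runoff — R1 A 3, C 9, B 2, D 11 (B out); R2 A 3, C 11, D 11 (A out); R3 C 14, D 11 (C winner). Winner: C.
The two methods agree.

yes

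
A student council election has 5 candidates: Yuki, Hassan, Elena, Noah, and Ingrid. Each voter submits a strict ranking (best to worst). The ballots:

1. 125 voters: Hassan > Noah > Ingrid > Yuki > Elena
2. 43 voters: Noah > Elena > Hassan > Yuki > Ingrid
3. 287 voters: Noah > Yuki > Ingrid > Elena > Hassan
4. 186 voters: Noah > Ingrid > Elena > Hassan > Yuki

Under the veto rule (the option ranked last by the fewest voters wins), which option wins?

Last-place votes: Yuki 186, Hassan 287, Elena 125, Noah 0, Ingrid 43.
Noah is ranked last by the fewest voters, so Noah wins.

Noah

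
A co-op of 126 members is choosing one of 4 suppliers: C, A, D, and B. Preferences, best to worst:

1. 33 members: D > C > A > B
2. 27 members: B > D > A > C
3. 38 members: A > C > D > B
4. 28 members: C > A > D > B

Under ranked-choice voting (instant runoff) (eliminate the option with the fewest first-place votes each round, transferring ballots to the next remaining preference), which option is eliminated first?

B

Round 1: C 28, A 38, D 33, B 27. Eliminate B.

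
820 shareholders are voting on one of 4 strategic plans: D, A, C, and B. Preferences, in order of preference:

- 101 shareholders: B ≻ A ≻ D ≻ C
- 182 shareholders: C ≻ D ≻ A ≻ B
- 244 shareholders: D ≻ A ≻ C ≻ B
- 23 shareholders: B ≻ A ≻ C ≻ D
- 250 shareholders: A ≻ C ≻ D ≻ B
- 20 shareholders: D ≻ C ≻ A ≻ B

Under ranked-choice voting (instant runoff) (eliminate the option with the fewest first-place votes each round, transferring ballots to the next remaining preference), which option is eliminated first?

B

Round 1: D 264, A 250, C 182, B 124. Eliminate B.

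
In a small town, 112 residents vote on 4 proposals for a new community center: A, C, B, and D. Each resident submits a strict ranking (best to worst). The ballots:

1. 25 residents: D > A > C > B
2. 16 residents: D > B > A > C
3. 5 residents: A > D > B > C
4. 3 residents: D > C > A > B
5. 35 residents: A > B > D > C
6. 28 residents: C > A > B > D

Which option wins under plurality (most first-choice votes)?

First-place votes: A 40, C 28, B 0, D 44.
D has the most first-place votes.

D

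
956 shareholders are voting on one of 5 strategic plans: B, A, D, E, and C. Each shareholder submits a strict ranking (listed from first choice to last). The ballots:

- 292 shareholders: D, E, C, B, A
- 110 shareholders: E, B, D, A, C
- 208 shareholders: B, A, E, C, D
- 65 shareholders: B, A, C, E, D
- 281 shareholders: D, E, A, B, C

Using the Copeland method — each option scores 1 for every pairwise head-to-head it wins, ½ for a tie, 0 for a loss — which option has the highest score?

B: beats A and C; loses to D and E → score 2.
A: beats C; loses to B, D, and E → score 1.
D: beats B, A, E, and C → score 4.
E: beats B, A, and C; loses to D → score 3.
C: loses to B, A, D, and E → score 0.
D has the best pairwise record.

D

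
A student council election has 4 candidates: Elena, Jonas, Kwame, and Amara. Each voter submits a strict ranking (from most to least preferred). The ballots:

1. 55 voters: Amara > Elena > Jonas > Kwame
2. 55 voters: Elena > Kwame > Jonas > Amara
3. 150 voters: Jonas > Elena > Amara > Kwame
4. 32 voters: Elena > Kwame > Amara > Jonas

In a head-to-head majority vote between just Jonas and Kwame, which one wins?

Voters preferring Jonas to Kwame: 205; preferring Kwame to Jonas: 87.
Jonas wins the head-to-head.

Jonas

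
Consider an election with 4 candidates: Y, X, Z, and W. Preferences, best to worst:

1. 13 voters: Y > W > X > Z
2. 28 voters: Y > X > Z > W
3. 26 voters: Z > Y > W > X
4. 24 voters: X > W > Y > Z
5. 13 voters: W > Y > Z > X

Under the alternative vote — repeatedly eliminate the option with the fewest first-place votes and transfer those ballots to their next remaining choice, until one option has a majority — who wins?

Round 1: Y 41, X 24, Z 26, W 13. Eliminate W.
Round 2: Y 54, X 24, Z 26. Y has a majority.

Y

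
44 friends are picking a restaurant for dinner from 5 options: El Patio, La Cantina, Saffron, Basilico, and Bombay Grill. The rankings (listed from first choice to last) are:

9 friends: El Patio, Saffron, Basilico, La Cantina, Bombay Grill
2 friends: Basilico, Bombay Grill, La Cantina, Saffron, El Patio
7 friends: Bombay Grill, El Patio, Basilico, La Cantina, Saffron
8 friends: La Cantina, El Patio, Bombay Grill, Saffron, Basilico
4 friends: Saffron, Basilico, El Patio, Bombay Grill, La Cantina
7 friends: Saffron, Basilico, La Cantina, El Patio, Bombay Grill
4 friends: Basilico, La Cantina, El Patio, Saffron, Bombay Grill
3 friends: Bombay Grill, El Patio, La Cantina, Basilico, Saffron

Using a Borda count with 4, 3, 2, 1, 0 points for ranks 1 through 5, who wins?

El Patio

El Patio: 9·4 + 2·0 + 7·3 + 8·3 + 4·2 + 7·1 + 4·2 + 3·3 = 113
La Cantina: 9·1 + 2·2 + 7·1 + 8·4 + 4·0 + 7·2 + 4·3 + 3·2 = 84
Saffron: 9·3 + 2·1 + 7·0 + 8·1 + 4·4 + 7·4 + 4·1 + 3·0 = 85
Basilico: 9·2 + 2·4 + 7·2 + 8·0 + 4·3 + 7·3 + 4·4 + 3·1 = 92
Bombay Grill: 9·0 + 2·3 + 7·4 + 8·2 + 4·1 + 7·0 + 4·0 + 3·4 = 66
El Patio has the highest Borda score (113).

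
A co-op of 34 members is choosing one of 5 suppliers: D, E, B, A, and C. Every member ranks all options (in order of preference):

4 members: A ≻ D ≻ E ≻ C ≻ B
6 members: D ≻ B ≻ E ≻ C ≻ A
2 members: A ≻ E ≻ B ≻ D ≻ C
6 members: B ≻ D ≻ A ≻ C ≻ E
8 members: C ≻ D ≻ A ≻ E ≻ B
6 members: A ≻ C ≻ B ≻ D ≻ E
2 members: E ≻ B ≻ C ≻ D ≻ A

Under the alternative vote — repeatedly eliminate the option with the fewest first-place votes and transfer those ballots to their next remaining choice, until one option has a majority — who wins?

Round 1: D 6, E 2, B 6, A 12, C 8. Eliminate E.
Round 2: D 6, B 8, A 12, C 8. Eliminate D.
Round 3: B 14, A 12, C 8. Eliminate C.
Round 4: B 14, A 20. A has a majority.

A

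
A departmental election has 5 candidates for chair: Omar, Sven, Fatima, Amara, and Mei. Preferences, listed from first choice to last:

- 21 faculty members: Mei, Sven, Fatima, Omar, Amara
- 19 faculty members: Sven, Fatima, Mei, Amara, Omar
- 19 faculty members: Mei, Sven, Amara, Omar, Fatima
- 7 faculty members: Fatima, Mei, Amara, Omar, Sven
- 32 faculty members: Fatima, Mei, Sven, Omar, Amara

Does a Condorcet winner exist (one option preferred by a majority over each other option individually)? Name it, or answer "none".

none

Checking pairwise contests:
Sven beats Omar 91–7.
Mei beats Sven 79–19.
Sven beats Fatima 59–39.
Omar beats Amara 53–45.
Fatima beats Mei 58–40.
Every option loses at least one head-to-head, so there is no Condorcet winner.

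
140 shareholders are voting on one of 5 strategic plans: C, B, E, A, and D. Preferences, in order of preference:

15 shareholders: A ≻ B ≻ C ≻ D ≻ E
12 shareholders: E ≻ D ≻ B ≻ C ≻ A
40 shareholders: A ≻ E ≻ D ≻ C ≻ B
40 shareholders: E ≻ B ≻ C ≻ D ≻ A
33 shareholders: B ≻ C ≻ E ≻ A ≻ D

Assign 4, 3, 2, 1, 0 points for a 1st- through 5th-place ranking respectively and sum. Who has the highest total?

E

C: 15·2 + 12·1 + 40·1 + 40·2 + 33·3 = 261
B: 15·3 + 12·2 + 40·0 + 40·3 + 33·4 = 321
E: 15·0 + 12·4 + 40·3 + 40·4 + 33·2 = 394
A: 15·4 + 12·0 + 40·4 + 40·0 + 33·1 = 253
D: 15·1 + 12·3 + 40·2 + 40·1 + 33·0 = 171
E has the highest Borda score (394).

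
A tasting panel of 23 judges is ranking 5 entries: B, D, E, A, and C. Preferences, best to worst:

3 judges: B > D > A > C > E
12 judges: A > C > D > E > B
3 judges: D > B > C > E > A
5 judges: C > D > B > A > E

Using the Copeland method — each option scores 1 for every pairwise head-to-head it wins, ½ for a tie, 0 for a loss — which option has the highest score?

B: loses to D, E, A, and C → score 0.
D: beats B and E; loses to A and C → score 2.
E: beats B; loses to D, A, and C → score 1.
A: beats B, D, E, and C → score 4.
C: beats B, D, and E; loses to A → score 3.
A has the best pairwise record.

A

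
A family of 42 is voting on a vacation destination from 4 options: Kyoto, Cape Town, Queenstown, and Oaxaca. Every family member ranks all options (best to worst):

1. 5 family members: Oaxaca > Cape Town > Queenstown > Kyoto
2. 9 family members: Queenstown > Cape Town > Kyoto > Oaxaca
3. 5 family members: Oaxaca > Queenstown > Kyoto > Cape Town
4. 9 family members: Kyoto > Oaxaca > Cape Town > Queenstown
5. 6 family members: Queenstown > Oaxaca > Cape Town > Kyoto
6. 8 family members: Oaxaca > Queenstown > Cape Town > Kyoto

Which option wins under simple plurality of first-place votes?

First-place votes: Kyoto 9, Cape Town 0, Queenstown 15, Oaxaca 18.
Oaxaca has the most first-place votes.

Oaxaca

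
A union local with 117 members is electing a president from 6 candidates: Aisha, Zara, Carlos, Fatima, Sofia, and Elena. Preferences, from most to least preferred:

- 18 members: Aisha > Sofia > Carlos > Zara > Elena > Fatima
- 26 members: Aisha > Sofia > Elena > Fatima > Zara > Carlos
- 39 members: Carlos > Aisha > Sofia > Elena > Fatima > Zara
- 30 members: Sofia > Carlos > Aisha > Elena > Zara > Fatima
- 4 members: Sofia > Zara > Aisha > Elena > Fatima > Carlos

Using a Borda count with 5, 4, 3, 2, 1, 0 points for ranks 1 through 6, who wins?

Aisha

Aisha: 18·5 + 26·5 + 39·4 + 30·3 + 4·3 = 478
Zara: 18·2 + 26·1 + 39·0 + 30·1 + 4·4 = 108
Carlos: 18·3 + 26·0 + 39·5 + 30·4 + 4·0 = 369
Fatima: 18·0 + 26·2 + 39·1 + 30·0 + 4·1 = 95
Sofia: 18·4 + 26·4 + 39·3 + 30·5 + 4·5 = 463
Elena: 18·1 + 26·3 + 39·2 + 30·2 + 4·2 = 242
Aisha has the highest Borda score (478).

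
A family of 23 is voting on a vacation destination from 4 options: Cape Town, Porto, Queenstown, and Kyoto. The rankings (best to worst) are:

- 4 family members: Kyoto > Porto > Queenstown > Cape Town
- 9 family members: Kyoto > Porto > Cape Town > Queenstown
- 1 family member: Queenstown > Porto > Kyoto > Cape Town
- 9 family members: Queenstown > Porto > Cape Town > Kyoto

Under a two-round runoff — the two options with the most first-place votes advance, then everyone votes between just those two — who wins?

Kyoto

Round 1 first-place votes: Cape Town 0, Porto 0, Queenstown 10, Kyoto 13.
Kyoto and Queenstown advance.
Runoff: Kyoto is preferred to Queenstown by 13 voters; Queenstown by 10.
Kyoto wins the runoff.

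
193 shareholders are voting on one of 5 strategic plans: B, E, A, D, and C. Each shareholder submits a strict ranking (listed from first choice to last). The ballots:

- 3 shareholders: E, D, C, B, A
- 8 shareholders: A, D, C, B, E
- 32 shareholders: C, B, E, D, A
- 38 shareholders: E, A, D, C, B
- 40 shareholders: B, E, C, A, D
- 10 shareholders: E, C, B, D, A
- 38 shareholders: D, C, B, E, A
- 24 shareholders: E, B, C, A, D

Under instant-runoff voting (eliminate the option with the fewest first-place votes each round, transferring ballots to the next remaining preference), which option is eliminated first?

Round 1: B 40, E 75, A 8, D 38, C 32. Eliminate A.

A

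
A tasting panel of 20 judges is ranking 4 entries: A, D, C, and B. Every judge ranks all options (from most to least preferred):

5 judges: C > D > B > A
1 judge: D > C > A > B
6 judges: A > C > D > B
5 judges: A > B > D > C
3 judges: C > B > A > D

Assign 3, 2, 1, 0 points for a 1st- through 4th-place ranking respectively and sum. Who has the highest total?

A: 5·0 + 1·1 + 6·3 + 5·3 + 3·1 = 37
D: 5·2 + 1·3 + 6·1 + 5·1 + 3·0 = 24
C: 5·3 + 1·2 + 6·2 + 5·0 + 3·3 = 38
B: 5·1 + 1·0 + 6·0 + 5·2 + 3·2 = 21
C has the highest Borda score (38).

C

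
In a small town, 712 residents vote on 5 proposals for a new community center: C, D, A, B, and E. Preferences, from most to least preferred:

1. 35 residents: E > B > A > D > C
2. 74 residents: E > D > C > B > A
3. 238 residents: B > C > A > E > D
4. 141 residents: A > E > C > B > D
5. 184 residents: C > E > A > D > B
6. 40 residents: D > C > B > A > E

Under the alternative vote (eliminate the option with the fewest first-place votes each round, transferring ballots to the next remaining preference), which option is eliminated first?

D

Round 1: C 184, D 40, A 141, B 238, E 109. Eliminate D.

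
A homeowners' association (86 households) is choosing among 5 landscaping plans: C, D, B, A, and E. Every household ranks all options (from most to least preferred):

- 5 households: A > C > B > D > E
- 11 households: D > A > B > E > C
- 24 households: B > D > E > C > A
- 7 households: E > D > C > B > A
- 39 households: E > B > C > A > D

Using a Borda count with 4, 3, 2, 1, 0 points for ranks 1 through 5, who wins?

C: 5·3 + 11·0 + 24·1 + 7·2 + 39·2 = 131
D: 5·1 + 11·4 + 24·3 + 7·3 + 39·0 = 142
B: 5·2 + 11·2 + 24·4 + 7·1 + 39·3 = 252
A: 5·4 + 11·3 + 24·0 + 7·0 + 39·1 = 92
E: 5·0 + 11·1 + 24·2 + 7·4 + 39·4 = 243
B has the highest Borda score (252).

B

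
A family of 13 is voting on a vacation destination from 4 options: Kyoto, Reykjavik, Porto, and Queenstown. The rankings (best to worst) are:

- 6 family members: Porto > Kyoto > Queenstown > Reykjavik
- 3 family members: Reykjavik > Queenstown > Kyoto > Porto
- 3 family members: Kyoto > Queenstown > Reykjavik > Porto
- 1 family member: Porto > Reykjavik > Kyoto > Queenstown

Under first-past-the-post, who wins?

First-place votes: Kyoto 3, Reykjavik 3, Porto 7, Queenstown 0.
Porto has the most first-place votes.

Porto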